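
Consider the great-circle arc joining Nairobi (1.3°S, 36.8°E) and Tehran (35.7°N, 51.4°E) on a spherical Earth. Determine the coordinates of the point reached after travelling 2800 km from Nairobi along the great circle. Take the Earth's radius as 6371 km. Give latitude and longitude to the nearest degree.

Write both endpoints as unit vectors p₁, p₂ with components (cos φ cos λ, cos φ sin λ, sin φ).
The central angle between the endpoints is δ = arccos(p₁·p₂) ≈ 0.688 rad (39.4°). The total great-circle distance is δ·R ≈ 0.688 × 6371 ≈ 4384 km, so the target fraction is f = 2800/4384 ≈ 0.639.
Interpolate at f ≈ 0.639 with slerp weights a = sin((1−f)δ)/sin δ ≈ 0.388, b = sin(fδ)/sin δ ≈ 0.670.
p = a·p₁ + b·p₂ ≈ (0.650, 0.657, 0.382); φ = arcsin(p_z) ≈ 22.47°, λ = atan2(p_y, p_x) ≈ 45.33°.

≈ 22°N, 45°E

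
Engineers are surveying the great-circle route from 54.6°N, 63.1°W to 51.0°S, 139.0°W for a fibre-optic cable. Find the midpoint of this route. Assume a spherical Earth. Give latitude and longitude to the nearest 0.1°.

≈ 2.3°N, 102.9°W

The haversine formula gives a central angle δ ≈ 2.147 rad (123.0°) between the endpoints.
Interpolate at f = 1/2 with slerp weights a = sin((1−f)δ)/sin δ ≈ 1.048, b = sin(fδ)/sin δ ≈ 1.048.
p = a·p₁ + b·p₂ ≈ (-0.223, -0.974, 0.040); φ = arcsin(p_z) ≈ 2.28°, λ = atan2(p_y, p_x) ≈ -102.90°.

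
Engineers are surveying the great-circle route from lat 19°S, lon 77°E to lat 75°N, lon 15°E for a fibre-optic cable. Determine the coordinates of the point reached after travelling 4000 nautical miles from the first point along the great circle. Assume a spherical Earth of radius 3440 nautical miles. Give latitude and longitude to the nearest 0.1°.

The haversine formula gives a central angle δ ≈ 1.772 rad (101.5°) between the endpoints. The total great-circle distance is δ·R ≈ 1.772 × 3440 ≈ 6095 nmi, so the target fraction is f = 4000/6095 ≈ 0.656.
Interpolate at f ≈ 0.656 with slerp weights a = sin((1−f)δ)/sin δ ≈ 0.584, b = sin(fδ)/sin δ ≈ 0.937.
p = a·p₁ + b·p₂ ≈ (0.358, 0.601, 0.715); φ = arcsin(p_z) ≈ 45.63°, λ = atan2(p_y, p_x) ≈ 59.18°.

≈ lat 45.6°N, lon 59.2°E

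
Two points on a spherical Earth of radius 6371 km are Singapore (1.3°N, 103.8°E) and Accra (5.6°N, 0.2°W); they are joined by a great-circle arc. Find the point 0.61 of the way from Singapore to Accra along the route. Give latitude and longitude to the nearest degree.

≈ (6°N, 40°E)

The haversine formula gives a central angle δ ≈ 1.812 rad (103.8°) between the endpoints.
Interpolate at f = 0.61 with slerp weights a = sin((1−f)δ)/sin δ ≈ 0.668, b = sin(fδ)/sin δ ≈ 0.920.
p = a·p₁ + b·p₂ ≈ (0.756, 0.646, 0.105); φ = arcsin(p_z) ≈ 6.02°, λ = atan2(p_y, p_x) ≈ 40.50°.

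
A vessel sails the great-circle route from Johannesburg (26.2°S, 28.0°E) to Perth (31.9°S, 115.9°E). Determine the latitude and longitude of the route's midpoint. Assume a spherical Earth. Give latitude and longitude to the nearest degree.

≈ 38°S, 70°E

Write both endpoints as unit vectors p₁, p₂ with components (cos φ cos λ, cos φ sin λ, sin φ).
The central angle between the endpoints is δ = arccos(p₁·p₂) ≈ 1.307 rad (74.9°).
Interpolate at f = 1/2 with slerp weights a = sin((1−f)δ)/sin δ ≈ 0.630, b = sin(fδ)/sin δ ≈ 0.630.
p = a·p₁ + b·p₂ ≈ (0.265, 0.746, -0.611); φ = arcsin(p_z) ≈ -37.64°, λ = atan2(p_y, p_x) ≈ 70.42°.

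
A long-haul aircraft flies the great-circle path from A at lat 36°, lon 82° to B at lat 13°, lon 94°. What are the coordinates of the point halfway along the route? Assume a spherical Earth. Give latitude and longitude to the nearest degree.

≈ lat 25°, lon 89°

Write both endpoints as unit vectors p₁, p₂ with components (cos φ cos λ, cos φ sin λ, sin φ).
The central angle between the endpoints is δ = arccos(p₁·p₂) ≈ 0.443 rad (25.4°).
Interpolate at f = 1/2 with slerp weights a = sin((1−f)δ)/sin δ ≈ 0.513, b = sin(fδ)/sin δ ≈ 0.513.
p = a·p₁ + b·p₂ ≈ (0.023, 0.909, 0.417); φ = arcsin(p_z) ≈ 24.62°, λ = atan2(p_y, p_x) ≈ 88.56°.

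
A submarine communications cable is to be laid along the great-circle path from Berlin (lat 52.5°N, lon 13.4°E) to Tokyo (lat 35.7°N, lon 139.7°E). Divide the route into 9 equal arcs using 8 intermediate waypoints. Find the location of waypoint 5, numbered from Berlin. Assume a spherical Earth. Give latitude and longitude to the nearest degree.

From cos δ = sin φ₁ sin φ₂ + cos φ₁ cos φ₂ cos Δλ, the central angle is δ ≈ 1.400 rad (80.2°).
Interpolate at f = 5/9 with slerp weights a = sin((1−f)δ)/sin δ ≈ 0.591, b = sin(fδ)/sin δ ≈ 0.712.
p = a·p₁ + b·p₂ ≈ (-0.091, 0.457, 0.885); φ = arcsin(p_z) ≈ 62.21°, λ = atan2(p_y, p_x) ≈ 101.22°.

≈ lat 62°N, lon 101°E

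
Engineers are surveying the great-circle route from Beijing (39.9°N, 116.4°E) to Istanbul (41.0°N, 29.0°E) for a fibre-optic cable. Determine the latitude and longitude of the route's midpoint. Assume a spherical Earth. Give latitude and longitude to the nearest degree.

Write both endpoints as unit vectors p₁, p₂ with components (cos φ cos λ, cos φ sin λ, sin φ).
The central angle between the endpoints is δ = arccos(p₁·p₂) ≈ 1.107 rad (63.4°).
Interpolate at f = 1/2 with slerp weights a = sin((1−f)δ)/sin δ ≈ 0.588, b = sin(fδ)/sin δ ≈ 0.588.
p = a·p₁ + b·p₂ ≈ (0.187, 0.619, 0.763); φ = arcsin(p_z) ≈ 49.70°, λ = atan2(p_y, p_x) ≈ 73.15°.

≈ 50°N, 73°E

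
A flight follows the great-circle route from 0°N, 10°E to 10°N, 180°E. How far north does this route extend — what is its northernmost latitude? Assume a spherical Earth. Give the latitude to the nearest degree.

≈ 45°N

The great circle lies in the plane with unit normal n̂ = (p₁ × p₂)/|p₁ × p₂|.
Here n̂_z ≈ +0.702; the vertex latitude is φ_max = arccos|n̂_z| ≈ 45.4°.
Check via Clairaut: cos φ_max = |cos φ₁| · sin C = cos(0.0°)·sin(44.6°) ≈ 0.702, again giving ≈ 45.4°.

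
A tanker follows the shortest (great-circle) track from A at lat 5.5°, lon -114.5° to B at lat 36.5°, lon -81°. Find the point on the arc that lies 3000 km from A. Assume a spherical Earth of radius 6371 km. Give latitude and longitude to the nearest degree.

Write both endpoints as unit vectors p₁, p₂ with components (cos φ cos λ, cos φ sin λ, sin φ).
The central angle between the endpoints is δ = arccos(p₁·p₂) ≈ 0.761 rad (43.6°). The total great-circle distance is δ·R ≈ 0.761 × 6371 ≈ 4847 km, so the target fraction is f = 3000/4847 ≈ 0.619.
Interpolate at f ≈ 0.619 with slerp weights a = sin((1−f)δ)/sin δ ≈ 0.415, b = sin(fδ)/sin δ ≈ 0.658.
p = a·p₁ + b·p₂ ≈ (-0.088, -0.898, 0.431); φ = arcsin(p_z) ≈ 25.54°, λ = atan2(p_y, p_x) ≈ -95.62°.

≈ lat 26°, lon -96°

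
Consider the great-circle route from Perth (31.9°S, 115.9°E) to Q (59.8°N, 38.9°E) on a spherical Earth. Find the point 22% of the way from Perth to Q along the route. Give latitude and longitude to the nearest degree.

≈ (10°S, 103°E)

Convert each endpoint to a unit vector on the sphere (x = cos φ cos λ, y = cos φ sin λ, z = sin φ).
The central angle between the endpoints is δ = arccos(p₁·p₂) ≈ 1.940 rad (111.1°).
Interpolate at f = 0.22 with slerp weights a = sin((1−f)δ)/sin δ ≈ 1.070, b = sin(fδ)/sin δ ≈ 0.444.
p = a·p₁ + b·p₂ ≈ (-0.223, 0.958, -0.182); φ = arcsin(p_z) ≈ -10.49°, λ = atan2(p_y, p_x) ≈ 103.12°.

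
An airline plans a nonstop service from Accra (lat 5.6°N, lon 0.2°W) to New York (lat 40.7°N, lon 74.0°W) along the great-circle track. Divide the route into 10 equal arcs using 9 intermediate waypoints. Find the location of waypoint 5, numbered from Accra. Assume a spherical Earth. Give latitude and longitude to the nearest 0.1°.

Write both endpoints as unit vectors p₁, p₂ with components (cos φ cos λ, cos φ sin λ, sin φ).
The central angle between the endpoints is δ = arccos(p₁·p₂) ≈ 1.293 rad (74.1°).
Interpolate at f = 5/10 with slerp weights a = sin((1−f)δ)/sin δ ≈ 0.626, b = sin(fδ)/sin δ ≈ 0.626.
p = a·p₁ + b·p₂ ≈ (0.754, -0.459, 0.470); φ = arcsin(p_z) ≈ 28.01°, λ = atan2(p_y, p_x) ≈ -31.30°.

≈ lat 28.0°N, lon 31.3°W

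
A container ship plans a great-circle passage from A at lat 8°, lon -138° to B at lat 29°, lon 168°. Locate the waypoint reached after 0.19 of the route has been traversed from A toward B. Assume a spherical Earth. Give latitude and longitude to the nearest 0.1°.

≈ lat 13.1°, lon -147.2°

Convert each endpoint to a unit vector on the sphere (x = cos φ cos λ, y = cos φ sin λ, z = sin φ).
The central angle between the endpoints is δ = arccos(p₁·p₂) ≈ 0.956 rad (54.8°).
Interpolate at f = 0.19 with slerp weights a = sin((1−f)δ)/sin δ ≈ 0.856, b = sin(fδ)/sin δ ≈ 0.221.
p = a·p₁ + b·p₂ ≈ (-0.819, -0.527, 0.226); φ = arcsin(p_z) ≈ 13.08°, λ = atan2(p_y, p_x) ≈ -147.24°.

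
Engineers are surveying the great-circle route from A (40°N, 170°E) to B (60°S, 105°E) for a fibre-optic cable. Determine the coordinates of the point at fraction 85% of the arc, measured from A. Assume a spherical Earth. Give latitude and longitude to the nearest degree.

The haversine formula gives a central angle δ ≈ 1.977 rad (113.3°) between the endpoints.
Interpolate at f = 0.85 with slerp weights a = sin((1−f)δ)/sin δ ≈ 0.318, b = sin(fδ)/sin δ ≈ 1.082.
p = a·p₁ + b·p₂ ≈ (-0.380, 0.565, -0.733); φ = arcsin(p_z) ≈ -47.10°, λ = atan2(p_y, p_x) ≈ 123.93°.

≈ (47°S, 124°E)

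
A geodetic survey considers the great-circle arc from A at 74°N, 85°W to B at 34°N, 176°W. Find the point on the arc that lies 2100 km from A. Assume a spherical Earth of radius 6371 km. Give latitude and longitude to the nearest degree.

Write both endpoints as unit vectors p₁, p₂ with components (cos φ cos λ, cos φ sin λ, sin φ).
The central angle between the endpoints is δ = arccos(p₁·p₂) ≈ 1.008 rad (57.8°). The total great-circle distance is δ·R ≈ 1.008 × 6371 ≈ 6422 km, so the target fraction is f = 2100/6422 ≈ 0.327.
Interpolate at f ≈ 0.327 with slerp weights a = sin((1−f)δ)/sin δ ≈ 0.742, b = sin(fδ)/sin δ ≈ 0.383.
p = a·p₁ + b·p₂ ≈ (-0.299, -0.226, 0.927); φ = arcsin(p_z) ≈ 68.01°, λ = atan2(p_y, p_x) ≈ -142.90°.

≈ 68°N, 143°W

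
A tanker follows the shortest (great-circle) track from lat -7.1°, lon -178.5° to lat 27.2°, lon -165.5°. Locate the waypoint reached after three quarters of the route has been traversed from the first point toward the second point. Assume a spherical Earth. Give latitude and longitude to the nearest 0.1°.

The haversine formula gives a central angle δ ≈ 0.638 rad (36.5°) between the endpoints.
Interpolate at f = 3/4 with slerp weights a = sin((1−f)δ)/sin δ ≈ 0.267, b = sin(fδ)/sin δ ≈ 0.773.
p = a·p₁ + b·p₂ ≈ (-0.930, -0.179, 0.320); φ = arcsin(p_z) ≈ 18.69°, λ = atan2(p_y, p_x) ≈ -169.10°.

≈ lat 18.7°, lon -169.1°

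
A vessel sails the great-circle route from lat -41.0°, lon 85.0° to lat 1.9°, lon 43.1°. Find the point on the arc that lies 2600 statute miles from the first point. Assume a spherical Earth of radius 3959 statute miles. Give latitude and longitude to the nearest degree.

≈ lat -14°, lon 55°

From cos δ = sin φ₁ sin φ₂ + cos φ₁ cos φ₂ cos Δλ, the central angle is δ ≈ 1.001 rad (57.3°). The total great-circle distance is δ·R ≈ 1.001 × 3959 ≈ 3962 mi, so the target fraction is f = 2600/3962 ≈ 0.656.
Interpolate at f ≈ 0.656 with slerp weights a = sin((1−f)δ)/sin δ ≈ 0.401, b = sin(fδ)/sin δ ≈ 0.725.
p = a·p₁ + b·p₂ ≈ (0.556, 0.796, -0.239); φ = arcsin(p_z) ≈ -13.81°, λ = atan2(p_y, p_x) ≈ 55.10°.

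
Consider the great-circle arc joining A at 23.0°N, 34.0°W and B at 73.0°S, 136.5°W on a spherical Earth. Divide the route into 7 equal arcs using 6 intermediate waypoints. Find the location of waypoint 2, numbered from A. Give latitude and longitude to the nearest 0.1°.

Write both endpoints as unit vectors p₁, p₂ with components (cos φ cos λ, cos φ sin λ, sin φ).
The central angle between the endpoints is δ = arccos(p₁·p₂) ≈ 2.017 rad (115.6°).
Interpolate at f = 2/7 with slerp weights a = sin((1−f)δ)/sin δ ≈ 1.099, b = sin(fδ)/sin δ ≈ 0.604.
p = a·p₁ + b·p₂ ≈ (0.711, -0.688, -0.148); φ = arcsin(p_z) ≈ -8.53°, λ = atan2(p_y, p_x) ≈ -44.04°.

≈ 8.5°S, 44.0°W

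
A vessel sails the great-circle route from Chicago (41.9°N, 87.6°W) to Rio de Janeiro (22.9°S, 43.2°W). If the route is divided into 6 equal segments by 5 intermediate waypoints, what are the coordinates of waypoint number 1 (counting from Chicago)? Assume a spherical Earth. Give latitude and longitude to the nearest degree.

Convert each endpoint to a unit vector on the sphere (x = cos φ cos λ, y = cos φ sin λ, z = sin φ).
The central angle between the endpoints is δ = arccos(p₁·p₂) ≈ 1.339 rad (76.7°).
Interpolate at f = 1/6 with slerp weights a = sin((1−f)δ)/sin δ ≈ 0.923, b = sin(fδ)/sin δ ≈ 0.227.
p = a·p₁ + b·p₂ ≈ (0.181, -0.830, 0.528); φ = arcsin(p_z) ≈ 31.86°, λ = atan2(p_y, p_x) ≈ -77.66°.

≈ 32°N, 78°W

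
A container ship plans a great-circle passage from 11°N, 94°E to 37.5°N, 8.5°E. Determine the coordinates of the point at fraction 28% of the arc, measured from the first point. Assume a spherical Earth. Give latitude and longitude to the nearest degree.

≈ 23°N, 75°E

Write both endpoints as unit vectors p₁, p₂ with components (cos φ cos λ, cos φ sin λ, sin φ).
The central angle between the endpoints is δ = arccos(p₁·p₂) ≈ 1.393 rad (79.8°).
Interpolate at f = 0.28 with slerp weights a = sin((1−f)δ)/sin δ ≈ 0.856, b = sin(fδ)/sin δ ≈ 0.386.
p = a·p₁ + b·p₂ ≈ (0.244, 0.884, 0.399); φ = arcsin(p_z) ≈ 23.49°, λ = atan2(p_y, p_x) ≈ 74.54°.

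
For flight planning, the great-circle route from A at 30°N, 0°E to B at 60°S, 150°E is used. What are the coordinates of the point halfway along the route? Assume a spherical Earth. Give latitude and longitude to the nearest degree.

Write both endpoints as unit vectors p₁, p₂ with components (cos φ cos λ, cos φ sin λ, sin φ).
The central angle between the endpoints is δ = arccos(p₁·p₂) ≈ 2.512 rad (143.9°).
Interpolate at f = 1/2 with slerp weights a = sin((1−f)δ)/sin δ ≈ 1.614, b = sin(fδ)/sin δ ≈ 1.614.
p = a·p₁ + b·p₂ ≈ (0.699, 0.403, -0.591); φ = arcsin(p_z) ≈ -36.21°, λ = atan2(p_y, p_x) ≈ 30.00°.

≈ 36°S, 30°E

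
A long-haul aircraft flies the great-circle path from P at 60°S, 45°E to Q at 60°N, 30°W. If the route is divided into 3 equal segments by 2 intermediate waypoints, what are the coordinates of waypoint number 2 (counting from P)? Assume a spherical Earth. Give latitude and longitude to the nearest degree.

Convert each endpoint to a unit vector on the sphere (x = cos φ cos λ, y = cos φ sin λ, z = sin φ).
The central angle between the endpoints is δ = arccos(p₁·p₂) ≈ 2.326 rad (133.3°).
Interpolate at f = 2/3 with slerp weights a = sin((1−f)δ)/sin δ ≈ 0.961, b = sin(fδ)/sin δ ≈ 1.373.
p = a·p₁ + b·p₂ ≈ (0.934, -0.003, 0.357); φ = arcsin(p_z) ≈ 20.89°, λ = atan2(p_y, p_x) ≈ -0.21°.

≈ 21°N, 0°E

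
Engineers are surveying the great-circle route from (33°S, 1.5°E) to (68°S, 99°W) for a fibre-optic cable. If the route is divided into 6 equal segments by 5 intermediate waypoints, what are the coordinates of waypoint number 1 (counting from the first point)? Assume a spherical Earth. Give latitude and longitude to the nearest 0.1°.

The haversine formula gives a central angle δ ≈ 1.107 rad (63.4°) between the endpoints.
Interpolate at f = 1/6 with slerp weights a = sin((1−f)δ)/sin δ ≈ 0.891, b = sin(fδ)/sin δ ≈ 0.205.
p = a·p₁ + b·p₂ ≈ (0.735, -0.056, -0.676); φ = arcsin(p_z) ≈ -42.50°, λ = atan2(p_y, p_x) ≈ -4.38°.

≈ (42.5°S, 4.4°W)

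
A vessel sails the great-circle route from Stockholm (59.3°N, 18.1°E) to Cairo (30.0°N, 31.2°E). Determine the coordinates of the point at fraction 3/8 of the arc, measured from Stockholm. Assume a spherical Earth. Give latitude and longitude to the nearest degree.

≈ 48°N, 25°E

From cos δ = sin φ₁ sin φ₂ + cos φ₁ cos φ₂ cos Δλ, the central angle is δ ≈ 0.534 rad (30.6°).
Interpolate at f = 3/8 with slerp weights a = sin((1−f)δ)/sin δ ≈ 0.644, b = sin(fδ)/sin δ ≈ 0.391.
p = a·p₁ + b·p₂ ≈ (0.602, 0.277, 0.749); φ = arcsin(p_z) ≈ 48.49°, λ = atan2(p_y, p_x) ≈ 24.75°.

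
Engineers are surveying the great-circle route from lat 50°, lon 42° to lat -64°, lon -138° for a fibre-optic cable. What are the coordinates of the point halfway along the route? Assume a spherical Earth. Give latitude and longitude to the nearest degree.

≈ lat -33°, lon 42°

Write both endpoints as unit vectors p₁, p₂ with components (cos φ cos λ, cos φ sin λ, sin φ).
The central angle between the endpoints is δ = arccos(p₁·p₂) ≈ 2.897 rad (166.0°).
Interpolate at f = 1/2 with slerp weights a = sin((1−f)δ)/sin δ ≈ 4.103, b = sin(fδ)/sin δ ≈ 4.103.
p = a·p₁ + b·p₂ ≈ (0.623, 0.561, -0.545); φ = arcsin(p_z) ≈ -33.00°, λ = atan2(p_y, p_x) ≈ 42.00°.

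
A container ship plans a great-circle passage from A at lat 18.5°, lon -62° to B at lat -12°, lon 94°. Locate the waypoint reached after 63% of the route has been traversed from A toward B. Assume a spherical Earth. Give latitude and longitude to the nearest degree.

Convert each endpoint to a unit vector on the sphere (x = cos φ cos λ, y = cos φ sin λ, z = sin φ).
The central angle between the endpoints is δ = arccos(p₁·p₂) ≈ 2.722 rad (156.0°).
Interpolate at f = 0.63 with slerp weights a = sin((1−f)δ)/sin δ ≈ 2.076, b = sin(fδ)/sin δ ≈ 2.431.
p = a·p₁ + b·p₂ ≈ (0.759, 0.633, 0.153); φ = arcsin(p_z) ≈ 8.83°, λ = atan2(p_y, p_x) ≈ 39.85°.

≈ lat 9°, lon 40°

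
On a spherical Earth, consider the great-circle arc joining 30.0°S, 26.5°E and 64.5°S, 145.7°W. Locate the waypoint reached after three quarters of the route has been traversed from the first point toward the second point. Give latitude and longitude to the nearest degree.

≈ 85°S, 116°W

Convert each endpoint to a unit vector on the sphere (x = cos φ cos λ, y = cos φ sin λ, z = sin φ).
The central angle between the endpoints is δ = arccos(p₁·p₂) ≈ 1.489 rad (85.3°).
Interpolate at f = 3/4 with slerp weights a = sin((1−f)δ)/sin δ ≈ 0.365, b = sin(fδ)/sin δ ≈ 0.902.
p = a·p₁ + b·p₂ ≈ (-0.038, -0.078, -0.996); φ = arcsin(p_z) ≈ -85.04°, λ = atan2(p_y, p_x) ≈ -115.97°.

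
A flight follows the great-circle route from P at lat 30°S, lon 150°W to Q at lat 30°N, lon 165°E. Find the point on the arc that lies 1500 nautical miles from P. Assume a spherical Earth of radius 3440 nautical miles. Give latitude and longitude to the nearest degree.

≈ lat 10°S, lon 166°W

Write both endpoints as unit vectors p₁, p₂ with components (cos φ cos λ, cos φ sin λ, sin φ).
The central angle between the endpoints is δ = arccos(p₁·p₂) ≈ 1.287 rad (73.7°). The total great-circle distance is δ·R ≈ 1.287 × 3440 ≈ 4426 nmi, so the target fraction is f = 1500/4426 ≈ 0.339.
Interpolate at f ≈ 0.339 with slerp weights a = sin((1−f)δ)/sin δ ≈ 0.783, b = sin(fδ)/sin δ ≈ 0.440.
p = a·p₁ + b·p₂ ≈ (-0.955, -0.240, -0.172); φ = arcsin(p_z) ≈ -9.88°, λ = atan2(p_y, p_x) ≈ -165.87°.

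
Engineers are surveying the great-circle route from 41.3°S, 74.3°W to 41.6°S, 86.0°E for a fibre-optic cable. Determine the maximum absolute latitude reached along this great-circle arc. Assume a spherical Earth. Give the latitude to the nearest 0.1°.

The great circle lies in the plane with unit normal n̂ = (p₁ × p₂)/|p₁ × p₂|.
Here n̂_z ≈ +0.190; the vertex latitude is φ_max = arccos|n̂_z| ≈ 79.0°.
Check via Clairaut: cos φ_max = |cos φ₁| · sin C = cos(41.3°)·sin(165.3°) ≈ 0.190, again giving ≈ 79.0°.

≈ 79.0°S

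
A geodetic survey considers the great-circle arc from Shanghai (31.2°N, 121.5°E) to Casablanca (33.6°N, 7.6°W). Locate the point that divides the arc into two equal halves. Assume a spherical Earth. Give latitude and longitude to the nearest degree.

Write both endpoints as unit vectors p₁, p₂ with components (cos φ cos λ, cos φ sin λ, sin φ).
The central angle between the endpoints is δ = arccos(p₁·p₂) ≈ 1.734 rad (99.4°).
Interpolate at f = 1/2 with slerp weights a = sin((1−f)δ)/sin δ ≈ 0.773, b = sin(fδ)/sin δ ≈ 0.773.
p = a·p₁ + b·p₂ ≈ (0.293, 0.478, 0.828); φ = arcsin(p_z) ≈ 55.89°, λ = atan2(p_y, p_x) ≈ 58.55°.

≈ (56°N, 59°E)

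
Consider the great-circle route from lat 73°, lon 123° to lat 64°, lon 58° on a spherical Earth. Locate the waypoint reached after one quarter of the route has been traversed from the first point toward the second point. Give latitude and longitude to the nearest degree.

The haversine formula gives a central angle δ ≈ 0.419 rad (24.0°) between the endpoints.
Interpolate at f = 1/4 with slerp weights a = sin((1−f)δ)/sin δ ≈ 0.760, b = sin(fδ)/sin δ ≈ 0.257.
p = a·p₁ + b·p₂ ≈ (-0.061, 0.282, 0.958); φ = arcsin(p_z) ≈ 73.24°, λ = atan2(p_y, p_x) ≈ 102.27°.

≈ lat 73°, lon 102°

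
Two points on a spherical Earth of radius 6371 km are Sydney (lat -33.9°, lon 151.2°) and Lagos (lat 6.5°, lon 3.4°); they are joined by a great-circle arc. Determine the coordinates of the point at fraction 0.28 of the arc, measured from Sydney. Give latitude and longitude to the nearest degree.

Write both endpoints as unit vectors p₁, p₂ with components (cos φ cos λ, cos φ sin λ, sin φ).
The central angle between the endpoints is δ = arccos(p₁·p₂) ≈ 2.436 rad (139.6°).
Interpolate at f = 0.28 with slerp weights a = sin((1−f)δ)/sin δ ≈ 1.516, b = sin(fδ)/sin δ ≈ 0.972.
p = a·p₁ + b·p₂ ≈ (-0.139, 0.663, -0.735); φ = arcsin(p_z) ≈ -47.34°, λ = atan2(p_y, p_x) ≈ 101.82°.

≈ lat -47°, lon 102°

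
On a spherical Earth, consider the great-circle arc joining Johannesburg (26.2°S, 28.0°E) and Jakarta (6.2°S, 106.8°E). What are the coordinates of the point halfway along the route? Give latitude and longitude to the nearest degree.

The haversine formula gives a central angle δ ≈ 1.348 rad (77.2°) between the endpoints.
Interpolate at f = 1/2 with slerp weights a = sin((1−f)δ)/sin δ ≈ 0.640, b = sin(fδ)/sin δ ≈ 0.640.
p = a·p₁ + b·p₂ ≈ (0.323, 0.879, -0.352); φ = arcsin(p_z) ≈ -20.59°, λ = atan2(p_y, p_x) ≈ 69.81°.

≈ 21°S, 70°E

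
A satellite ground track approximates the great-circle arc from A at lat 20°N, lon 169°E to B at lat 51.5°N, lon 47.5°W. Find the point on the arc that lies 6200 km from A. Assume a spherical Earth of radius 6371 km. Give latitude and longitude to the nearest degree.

≈ lat 66°N, lon 142°W

Convert each endpoint to a unit vector on the sphere (x = cos φ cos λ, y = cos φ sin λ, z = sin φ).
The central angle between the endpoints is δ = arccos(p₁·p₂) ≈ 1.775 rad (101.7°). The total great-circle distance is δ·R ≈ 1.775 × 6371 ≈ 11307 km, so the target fraction is f = 6200/11307 ≈ 0.548.
Interpolate at f ≈ 0.548 with slerp weights a = sin((1−f)δ)/sin δ ≈ 0.734, b = sin(fδ)/sin δ ≈ 0.844.
p = a·p₁ + b·p₂ ≈ (-0.322, -0.256, 0.912); φ = arcsin(p_z) ≈ 65.73°, λ = atan2(p_y, p_x) ≈ -141.50°.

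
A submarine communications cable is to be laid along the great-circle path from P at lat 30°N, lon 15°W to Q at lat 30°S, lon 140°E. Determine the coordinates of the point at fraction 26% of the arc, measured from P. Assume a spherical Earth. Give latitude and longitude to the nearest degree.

≈ lat 18°N, lon 29°E

Convert each endpoint to a unit vector on the sphere (x = cos φ cos λ, y = cos φ sin λ, z = sin φ).
The central angle between the endpoints is δ = arccos(p₁·p₂) ≈ 2.764 rad (158.4°).
Interpolate at f = 0.26 with slerp weights a = sin((1−f)δ)/sin δ ≈ 2.415, b = sin(fδ)/sin δ ≈ 1.788.
p = a·p₁ + b·p₂ ≈ (0.834, 0.454, 0.313); φ = arcsin(p_z) ≈ 18.27°, λ = atan2(p_y, p_x) ≈ 28.57°.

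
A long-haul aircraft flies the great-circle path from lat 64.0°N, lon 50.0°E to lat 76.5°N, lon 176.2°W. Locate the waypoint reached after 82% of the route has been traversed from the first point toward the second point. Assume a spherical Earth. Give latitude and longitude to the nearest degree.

≈ lat 81°N, lon 160°E

Write both endpoints as unit vectors p₁, p₂ with components (cos φ cos λ, cos φ sin λ, sin φ).
The central angle between the endpoints is δ = arccos(p₁·p₂) ≈ 0.638 rad (36.6°).
Interpolate at f = 0.82 with slerp weights a = sin((1−f)δ)/sin δ ≈ 0.192, b = sin(fδ)/sin δ ≈ 0.839.
p = a·p₁ + b·p₂ ≈ (-0.141, 0.052, 0.989); φ = arcsin(p_z) ≈ 81.35°, λ = atan2(p_y, p_x) ≈ 159.91°.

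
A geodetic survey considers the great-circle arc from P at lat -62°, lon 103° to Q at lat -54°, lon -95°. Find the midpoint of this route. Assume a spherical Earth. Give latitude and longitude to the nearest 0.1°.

≈ lat -83.2°, lon -140.8°

The haversine formula gives a central angle δ ≈ 1.102 rad (63.1°) between the endpoints.
Interpolate at f = 1/2 with slerp weights a = sin((1−f)δ)/sin δ ≈ 0.587, b = sin(fδ)/sin δ ≈ 0.587.
p = a·p₁ + b·p₂ ≈ (-0.092, -0.075, -0.993); φ = arcsin(p_z) ≈ -83.17°, λ = atan2(p_y, p_x) ≈ -140.76°.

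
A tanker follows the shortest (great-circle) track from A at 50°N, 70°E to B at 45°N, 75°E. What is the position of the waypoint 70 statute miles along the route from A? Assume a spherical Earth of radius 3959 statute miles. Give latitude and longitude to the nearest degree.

Write both endpoints as unit vectors p₁, p₂ with components (cos φ cos λ, cos φ sin λ, sin φ).
The central angle between the endpoints is δ = arccos(p₁·p₂) ≈ 0.105 rad (6.0°). The total great-circle distance is δ·R ≈ 0.105 × 3959 ≈ 417 mi, so the target fraction is f = 70/417 ≈ 0.168.
Interpolate at f ≈ 0.168 with slerp weights a = sin((1−f)δ)/sin δ ≈ 0.832, b = sin(fδ)/sin δ ≈ 0.168.
p = a·p₁ + b·p₂ ≈ (0.214, 0.618, 0.757); φ = arcsin(p_z) ≈ 49.18°, λ = atan2(p_y, p_x) ≈ 70.91°.

≈ 49°N, 71°E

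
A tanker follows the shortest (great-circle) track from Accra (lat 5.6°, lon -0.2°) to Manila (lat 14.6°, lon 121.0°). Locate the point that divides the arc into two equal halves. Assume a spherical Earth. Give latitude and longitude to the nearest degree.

Write both endpoints as unit vectors p₁, p₂ with components (cos φ cos λ, cos φ sin λ, sin φ).
The central angle between the endpoints is δ = arccos(p₁·p₂) ≈ 2.065 rad (118.3°).
Interpolate at f = 1/2 with slerp weights a = sin((1−f)δ)/sin δ ≈ 0.975, b = sin(fδ)/sin δ ≈ 0.975.
p = a·p₁ + b·p₂ ≈ (0.485, 0.806, 0.341); φ = arcsin(p_z) ≈ 19.94°, λ = atan2(p_y, p_x) ≈ 58.97°.

≈ lat 20°, lon 59°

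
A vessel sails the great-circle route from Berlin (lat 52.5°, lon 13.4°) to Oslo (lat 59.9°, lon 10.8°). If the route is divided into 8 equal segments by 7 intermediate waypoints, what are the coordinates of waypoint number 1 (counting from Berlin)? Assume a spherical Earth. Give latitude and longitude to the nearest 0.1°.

Convert each endpoint to a unit vector on the sphere (x = cos φ cos λ, y = cos φ sin λ, z = sin φ).
The central angle between the endpoints is δ = arccos(p₁·p₂) ≈ 0.132 rad (7.5°).
Interpolate at f = 1/8 with slerp weights a = sin((1−f)δ)/sin δ ≈ 0.876, b = sin(fδ)/sin δ ≈ 0.125.
p = a·p₁ + b·p₂ ≈ (0.580, 0.135, 0.803); φ = arcsin(p_z) ≈ 53.43°, λ = atan2(p_y, p_x) ≈ 13.13°.

≈ lat 53.4°, lon 13.1°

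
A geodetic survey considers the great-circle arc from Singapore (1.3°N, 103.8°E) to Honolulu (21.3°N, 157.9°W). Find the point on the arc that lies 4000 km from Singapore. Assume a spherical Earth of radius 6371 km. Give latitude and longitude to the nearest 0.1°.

≈ (13.6°N, 138.0°E)

Write both endpoints as unit vectors p₁, p₂ with components (cos φ cos λ, cos φ sin λ, sin φ).
The central angle between the endpoints is δ = arccos(p₁·p₂) ≈ 1.697 rad (97.3°). The total great-circle distance is δ·R ≈ 1.697 × 6371 ≈ 10814 km, so the target fraction is f = 4000/10814 ≈ 0.370.
Interpolate at f ≈ 0.370 with slerp weights a = sin((1−f)δ)/sin δ ≈ 0.884, b = sin(fδ)/sin δ ≈ 0.592.
p = a·p₁ + b·p₂ ≈ (-0.722, 0.651, 0.235); φ = arcsin(p_z) ≈ 13.60°, λ = atan2(p_y, p_x) ≈ 137.97°.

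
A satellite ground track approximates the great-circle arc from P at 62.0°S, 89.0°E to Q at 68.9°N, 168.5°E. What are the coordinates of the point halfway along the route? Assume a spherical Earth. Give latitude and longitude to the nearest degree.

The haversine formula gives a central angle δ ≈ 2.486 rad (142.5°) between the endpoints.
Interpolate at f = 1/2 with slerp weights a = sin((1−f)δ)/sin δ ≈ 1.554, b = sin(fδ)/sin δ ≈ 1.554.
p = a·p₁ + b·p₂ ≈ (-0.535, 0.841, 0.078); φ = arcsin(p_z) ≈ 4.46°, λ = atan2(p_y, p_x) ≈ 122.49°.

≈ 4°N, 122°E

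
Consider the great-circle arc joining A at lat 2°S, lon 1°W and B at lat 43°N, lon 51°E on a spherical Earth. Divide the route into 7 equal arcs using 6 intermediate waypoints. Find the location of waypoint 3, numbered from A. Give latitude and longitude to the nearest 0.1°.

≈ lat 19.1°N, lon 17.3°E

From cos δ = sin φ₁ sin φ₂ + cos φ₁ cos φ₂ cos Δλ, the central angle is δ ≈ 1.131 rad (64.8°).
Interpolate at f = 3/7 with slerp weights a = sin((1−f)δ)/sin δ ≈ 0.665, b = sin(fδ)/sin δ ≈ 0.515.
p = a·p₁ + b·p₂ ≈ (0.902, 0.281, 0.328); φ = arcsin(p_z) ≈ 19.14°, λ = atan2(p_y, p_x) ≈ 17.31°.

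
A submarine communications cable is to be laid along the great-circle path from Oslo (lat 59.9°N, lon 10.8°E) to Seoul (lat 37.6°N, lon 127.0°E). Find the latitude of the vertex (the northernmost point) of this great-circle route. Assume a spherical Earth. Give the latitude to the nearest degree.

≈ 68°N

The great circle lies in the plane with unit normal n̂ = (p₁ × p₂)/|p₁ × p₂|.
Here n̂_z ≈ +0.381; the vertex latitude is φ_max = arccos|n̂_z| ≈ 67.6°.
Check via Clairaut: cos φ_max = |cos φ₁| · sin C = cos(59.9°)·sin(49.4°) ≈ 0.381, again giving ≈ 67.6°.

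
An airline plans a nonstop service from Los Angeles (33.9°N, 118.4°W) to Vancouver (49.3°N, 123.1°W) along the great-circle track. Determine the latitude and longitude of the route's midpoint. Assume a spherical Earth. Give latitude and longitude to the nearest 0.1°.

≈ 41.6°N, 120.5°W

Convert each endpoint to a unit vector on the sphere (x = cos φ cos λ, y = cos φ sin λ, z = sin φ).
The central angle between the endpoints is δ = arccos(p₁·p₂) ≈ 0.276 rad (15.8°).
Interpolate at f = 1/2 with slerp weights a = sin((1−f)δ)/sin δ ≈ 0.505, b = sin(fδ)/sin δ ≈ 0.505.
p = a·p₁ + b·p₂ ≈ (-0.379, -0.644, 0.664); φ = arcsin(p_z) ≈ 41.62°, λ = atan2(p_y, p_x) ≈ -120.47°.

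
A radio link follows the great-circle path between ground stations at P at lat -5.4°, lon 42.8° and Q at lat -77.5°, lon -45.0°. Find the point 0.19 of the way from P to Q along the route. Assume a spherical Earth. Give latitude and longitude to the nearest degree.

≈ lat -21°, lon 39°

The haversine formula gives a central angle δ ≈ 1.470 rad (84.3°) between the endpoints.
Interpolate at f = 0.19 with slerp weights a = sin((1−f)δ)/sin δ ≈ 0.933, b = sin(fδ)/sin δ ≈ 0.277.
p = a·p₁ + b·p₂ ≈ (0.724, 0.589, -0.358); φ = arcsin(p_z) ≈ -21.00°, λ = atan2(p_y, p_x) ≈ 39.12°.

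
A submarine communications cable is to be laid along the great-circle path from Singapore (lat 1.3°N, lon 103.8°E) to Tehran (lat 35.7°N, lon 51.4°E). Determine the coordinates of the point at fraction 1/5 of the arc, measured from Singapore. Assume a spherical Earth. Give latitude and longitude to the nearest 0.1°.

Convert each endpoint to a unit vector on the sphere (x = cos φ cos λ, y = cos φ sin λ, z = sin φ).
The central angle between the endpoints is δ = arccos(p₁·p₂) ≈ 1.037 rad (59.4°).
Interpolate at f = 1/5 with slerp weights a = sin((1−f)δ)/sin δ ≈ 0.857, b = sin(fδ)/sin δ ≈ 0.239.
p = a·p₁ + b·p₂ ≈ (-0.083, 0.984, 0.159); φ = arcsin(p_z) ≈ 9.15°, λ = atan2(p_y, p_x) ≈ 94.83°.

≈ lat 9.2°N, lon 94.8°E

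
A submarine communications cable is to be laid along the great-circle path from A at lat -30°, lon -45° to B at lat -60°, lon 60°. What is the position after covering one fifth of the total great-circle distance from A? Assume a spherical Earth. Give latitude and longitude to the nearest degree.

Write both endpoints as unit vectors p₁, p₂ with components (cos φ cos λ, cos φ sin λ, sin φ).
The central angle between the endpoints is δ = arccos(p₁·p₂) ≈ 1.244 rad (71.3°).
Interpolate at f = 1/5 with slerp weights a = sin((1−f)δ)/sin δ ≈ 0.886, b = sin(fδ)/sin δ ≈ 0.260.
p = a·p₁ + b·p₂ ≈ (0.607, -0.430, -0.668); φ = arcsin(p_z) ≈ -41.92°, λ = atan2(p_y, p_x) ≈ -35.28°.

≈ lat -42°, lon -35°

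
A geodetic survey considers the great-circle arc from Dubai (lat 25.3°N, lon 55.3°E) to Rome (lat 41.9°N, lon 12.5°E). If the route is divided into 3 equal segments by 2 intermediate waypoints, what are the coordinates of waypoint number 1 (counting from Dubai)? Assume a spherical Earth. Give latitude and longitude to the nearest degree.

Convert each endpoint to a unit vector on the sphere (x = cos φ cos λ, y = cos φ sin λ, z = sin φ).
The central angle between the endpoints is δ = arccos(p₁·p₂) ≈ 0.677 rad (38.8°).
Interpolate at f = 1/3 with slerp weights a = sin((1−f)δ)/sin δ ≈ 0.696, b = sin(fδ)/sin δ ≈ 0.357.
p = a·p₁ + b·p₂ ≈ (0.618, 0.575, 0.536); φ = arcsin(p_z) ≈ 32.42°, λ = atan2(p_y, p_x) ≈ 42.94°.

≈ lat 32°N, lon 43°E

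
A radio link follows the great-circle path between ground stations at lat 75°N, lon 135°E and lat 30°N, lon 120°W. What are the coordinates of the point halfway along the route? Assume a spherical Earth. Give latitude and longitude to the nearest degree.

Write both endpoints as unit vectors p₁, p₂ with components (cos φ cos λ, cos φ sin λ, sin φ).
The central angle between the endpoints is δ = arccos(p₁·p₂) ≈ 1.132 rad (64.9°).
Interpolate at f = 1/2 with slerp weights a = sin((1−f)δ)/sin δ ≈ 0.592, b = sin(fδ)/sin δ ≈ 0.592.
p = a·p₁ + b·p₂ ≈ (-0.365, -0.336, 0.868); φ = arcsin(p_z) ≈ 60.27°, λ = atan2(p_y, p_x) ≈ -137.37°.

≈ lat 60°N, lon 137°W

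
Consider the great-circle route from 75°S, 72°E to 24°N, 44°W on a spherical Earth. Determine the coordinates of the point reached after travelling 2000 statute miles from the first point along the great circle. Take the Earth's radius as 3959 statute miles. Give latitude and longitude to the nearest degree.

≈ 62°S, 9°W

Convert each endpoint to a unit vector on the sphere (x = cos φ cos λ, y = cos φ sin λ, z = sin φ).
The central angle between the endpoints is δ = arccos(p₁·p₂) ≈ 2.090 rad (119.8°). The total great-circle distance is δ·R ≈ 2.090 × 3959 ≈ 8276 mi, so the target fraction is f = 2000/8276 ≈ 0.242.
Interpolate at f ≈ 0.242 with slerp weights a = sin((1−f)δ)/sin δ ≈ 1.152, b = sin(fδ)/sin δ ≈ 0.558.
p = a·p₁ + b·p₂ ≈ (0.459, -0.070, -0.886); φ = arcsin(p_z) ≈ -62.36°, λ = atan2(p_y, p_x) ≈ -8.71°.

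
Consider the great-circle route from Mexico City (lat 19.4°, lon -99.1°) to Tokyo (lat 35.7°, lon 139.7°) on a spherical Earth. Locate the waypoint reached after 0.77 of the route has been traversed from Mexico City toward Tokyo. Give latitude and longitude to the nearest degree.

≈ lat 46°, lon 168°

Write both endpoints as unit vectors p₁, p₂ with components (cos φ cos λ, cos φ sin λ, sin φ).
The central angle between the endpoints is δ = arccos(p₁·p₂) ≈ 1.775 rad (101.7°).
Interpolate at f = 0.77 with slerp weights a = sin((1−f)δ)/sin δ ≈ 0.405, b = sin(fδ)/sin δ ≈ 1.000.
p = a·p₁ + b·p₂ ≈ (-0.680, 0.148, 0.718); φ = arcsin(p_z) ≈ 45.91°, λ = atan2(p_y, p_x) ≈ 167.75°.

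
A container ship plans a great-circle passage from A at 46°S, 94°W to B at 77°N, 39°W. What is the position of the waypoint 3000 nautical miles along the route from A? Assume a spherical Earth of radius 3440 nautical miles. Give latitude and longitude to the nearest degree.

Convert each endpoint to a unit vector on the sphere (x = cos φ cos λ, y = cos φ sin λ, z = sin φ).
The central angle between the endpoints is δ = arccos(p₁·p₂) ≈ 2.228 rad (127.7°). The total great-circle distance is δ·R ≈ 2.228 × 3440 ≈ 7666 nmi, so the target fraction is f = 3000/7666 ≈ 0.391.
Interpolate at f ≈ 0.391 with slerp weights a = sin((1−f)δ)/sin δ ≈ 1.235, b = sin(fδ)/sin δ ≈ 0.967.
p = a·p₁ + b·p₂ ≈ (0.109, -0.993, 0.055); φ = arcsin(p_z) ≈ 3.13°, λ = atan2(p_y, p_x) ≈ -83.72°.

≈ 3°N, 84°W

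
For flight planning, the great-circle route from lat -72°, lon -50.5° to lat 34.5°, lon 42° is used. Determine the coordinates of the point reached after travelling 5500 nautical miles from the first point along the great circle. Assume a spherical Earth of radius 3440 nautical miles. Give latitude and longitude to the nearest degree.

Convert each endpoint to a unit vector on the sphere (x = cos φ cos λ, y = cos φ sin λ, z = sin φ).
The central angle between the endpoints is δ = arccos(p₁·p₂) ≈ 2.153 rad (123.4°). The total great-circle distance is δ·R ≈ 2.153 × 3440 ≈ 7406 nmi, so the target fraction is f = 5500/7406 ≈ 0.743.
Interpolate at f ≈ 0.743 with slerp weights a = sin((1−f)δ)/sin δ ≈ 0.630, b = sin(fδ)/sin δ ≈ 1.197.
p = a·p₁ + b·p₂ ≈ (0.857, 0.510, 0.079); φ = arcsin(p_z) ≈ 4.52°, λ = atan2(p_y, p_x) ≈ 30.75°.

≈ lat 5°, lon 31°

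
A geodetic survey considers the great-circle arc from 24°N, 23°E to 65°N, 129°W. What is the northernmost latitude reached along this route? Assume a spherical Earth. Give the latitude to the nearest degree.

≈ 80°N

The great circle lies in the plane with unit normal n̂ = (p₁ × p₂)/|p₁ × p₂|.
Here n̂_z ≈ -0.181; the vertex latitude is φ_max = arccos|n̂_z| ≈ 79.6°.
Check via Clairaut: cos φ_max = |cos φ₁| · sin C = cos(24.0°)·sin(11.4°) ≈ 0.181, again giving ≈ 79.6°.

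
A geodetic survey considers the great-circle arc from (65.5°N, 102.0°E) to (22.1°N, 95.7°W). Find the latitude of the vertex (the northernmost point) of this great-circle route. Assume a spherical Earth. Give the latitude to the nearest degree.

The great circle lies in the plane with unit normal n̂ = (p₁ × p₂)/|p₁ × p₂|.
Here n̂_z ≈ +0.117; the vertex latitude is φ_max = arccos|n̂_z| ≈ 83.3°.
Check via Clairaut: cos φ_max = |cos φ₁| · sin C = cos(65.5°)·sin(16.4°) ≈ 0.117, again giving ≈ 83.3°.

≈ 83°N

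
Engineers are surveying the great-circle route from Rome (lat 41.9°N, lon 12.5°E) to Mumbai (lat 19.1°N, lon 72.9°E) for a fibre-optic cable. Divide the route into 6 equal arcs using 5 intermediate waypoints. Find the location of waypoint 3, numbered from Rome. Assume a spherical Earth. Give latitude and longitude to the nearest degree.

From cos δ = sin φ₁ sin φ₂ + cos φ₁ cos φ₂ cos Δλ, the central angle is δ ≈ 0.969 rad (55.5°).
Interpolate at f = 3/6 with slerp weights a = sin((1−f)δ)/sin δ ≈ 0.565, b = sin(fδ)/sin δ ≈ 0.565.
p = a·p₁ + b·p₂ ≈ (0.568, 0.601, 0.562); φ = arcsin(p_z) ≈ 34.21°, λ = atan2(p_y, p_x) ≈ 46.65°.

≈ lat 34°N, lon 47°E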